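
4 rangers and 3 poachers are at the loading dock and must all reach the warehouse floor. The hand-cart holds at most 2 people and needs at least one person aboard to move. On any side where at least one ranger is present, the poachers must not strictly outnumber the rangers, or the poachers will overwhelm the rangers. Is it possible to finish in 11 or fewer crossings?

Yes — this plan uses 11 crossings (≤ 11):
1. 2 poachers → the warehouse floor.  (the loading dock: 4R 1P; the warehouse floor: 0R 2P)
2. 1 poacher ← the loading dock.  (the loading dock: 4R 2P; the warehouse floor: 0R 1P)
3. 2 poachers → the warehouse floor.  (the loading dock: 4R 0P; the warehouse floor: 0R 3P)
4. 1 poacher ← the loading dock.  (the loading dock: 4R 1P; the warehouse floor: 0R 2P)
5. 2 rangers → the warehouse floor.  (the loading dock: 2R 1P; the warehouse floor: 2R 2P)
6. 1 poacher ← the loading dock.  (the loading dock: 2R 2P; the warehouse floor: 2R 1P)
7. 1 ranger and 1 poacher → the warehouse floor.  (the loading dock: 1R 1P; the warehouse floor: 3R 2P)
8. 1 ranger ← the loading dock.  (the loading dock: 2R 1P; the warehouse floor: 2R 2P)
9. 1 ranger and 1 poacher → the warehouse floor.  (the loading dock: 1R 0P; the warehouse floor: 3R 3P)
10. 1 poacher ← the loading dock.  (the loading dock: 1R 1P; the warehouse floor: 3R 2P)
11. 1 ranger and 1 poacher → the warehouse floor.  (the loading dock: 0R 0P; the warehouse floor: 4R 3P)

Yes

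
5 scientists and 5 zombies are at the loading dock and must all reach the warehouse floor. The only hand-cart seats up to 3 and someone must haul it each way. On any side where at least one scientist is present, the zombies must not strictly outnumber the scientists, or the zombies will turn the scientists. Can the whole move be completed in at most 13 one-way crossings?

Yes — this plan uses 11 crossings (≤ 13):
1. 2 zombies → the warehouse floor.  (the loading dock: 5S 3Z; the warehouse floor: 0S 2Z)
2. 1 zombie ← the loading dock.  (the loading dock: 5S 4Z; the warehouse floor: 0S 1Z)
3. 3 zombies → the warehouse floor.  (the loading dock: 5S 1Z; the warehouse floor: 0S 4Z)
4. 1 zombie ← the loading dock.  (the loading dock: 5S 2Z; the warehouse floor: 0S 3Z)
5. 3 scientists → the warehouse floor.  (the loading dock: 2S 2Z; the warehouse floor: 3S 3Z)
6. 1 scientist and 1 zombie ← the loading dock.  (the loading dock: 3S 3Z; the warehouse floor: 2S 2Z)
7. 3 scientists → the warehouse floor.  (the loading dock: 0S 3Z; the warehouse floor: 5S 2Z)
8. 1 zombie ← the loading dock.  (the loading dock: 0S 4Z; the warehouse floor: 5S 1Z)
9. 2 zombies → the warehouse floor.  (the loading dock: 0S 2Z; the warehouse floor: 5S 3Z)
10. 1 zombie ← the loading dock.  (the loading dock: 0S 3Z; the warehouse floor: 5S 2Z)
11. 3 zombies → the warehouse floor.  (the loading dock: 0S 0Z; the warehouse floor: 5S 5Z)

Yes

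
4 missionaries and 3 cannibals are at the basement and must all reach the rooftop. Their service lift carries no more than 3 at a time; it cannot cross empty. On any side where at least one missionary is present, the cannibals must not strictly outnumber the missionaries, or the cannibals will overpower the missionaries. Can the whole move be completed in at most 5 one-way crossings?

Yes

Yes — this plan uses 5 crossings (≤ 5):
1. 3 cannibals → the rooftop.  (the basement: 4M 0C; the rooftop: 0M 3C)
2. 1 cannibal ← the basement.  (the basement: 4M 1C; the rooftop: 0M 2C)
3. 3 missionaries → the rooftop.  (the basement: 1M 1C; the rooftop: 3M 2C)
4. 1 missionary ← the basement.  (the basement: 2M 1C; the rooftop: 2M 2C)
5. 2 missionaries and 1 cannibal → the rooftop.  (the basement: 0M 0C; the rooftop: 4M 3C)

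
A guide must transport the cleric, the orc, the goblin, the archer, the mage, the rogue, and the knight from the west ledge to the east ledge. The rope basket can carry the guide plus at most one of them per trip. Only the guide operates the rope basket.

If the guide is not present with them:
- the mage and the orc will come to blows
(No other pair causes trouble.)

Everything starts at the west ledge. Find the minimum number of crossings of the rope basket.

13

Counting alone: the guide can take at most 1 across per trip to the east ledge, so moving all 7 needs at least 7 loaded trips out, with a return between consecutive ones — at least 13 crossings.
The plan below uses exactly 13 crossings, so it is optimal:
1. Guide goes to the east ledge with the orc.
2. Guide goes back to the west ledge alone.
3. Guide goes to the east ledge with the cleric.
4. Guide goes back to the west ledge alone.
5. Guide goes to the east ledge with the goblin.
6. Guide goes back to the west ledge alone.
7. Guide goes to the east ledge with the archer.
8. Guide goes back to the west ledge alone.
9. Guide goes to the east ledge with the rogue.
10. Guide goes back to the west ledge alone.
11. Guide goes to the east ledge with the knight.
12. Guide goes back to the west ledge alone.
13. Guide goes to the east ledge with the mage.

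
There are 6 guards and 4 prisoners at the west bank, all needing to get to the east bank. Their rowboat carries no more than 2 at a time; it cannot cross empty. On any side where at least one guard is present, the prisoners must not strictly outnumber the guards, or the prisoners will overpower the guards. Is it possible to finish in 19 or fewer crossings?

Yes

Yes — this plan uses 17 crossings (≤ 19):
1. 2 prisoners → the east bank.  (the west bank: 6G 2P; the east bank: 0G 2P)
2. 1 prisoner ← the west bank.  (the west bank: 6G 3P; the east bank: 0G 1P)
3. 2 prisoners → the east bank.  (the west bank: 6G 1P; the east bank: 0G 3P)
4. 1 prisoner ← the west bank.  (the west bank: 6G 2P; the east bank: 0G 2P)
5. 2 guards → the east bank.  (the west bank: 4G 2P; the east bank: 2G 2P)
6. 1 prisoner ← the west bank.  (the west bank: 4G 3P; the east bank: 2G 1P)
7. 1 guard and 1 prisoner → the east bank.  (the west bank: 3G 2P; the east bank: 3G 2P)
8. 1 prisoner ← the west bank.  (the west bank: 3G 3P; the east bank: 3G 1P)
9. 2 prisoners → the east bank.  (the west bank: 3G 1P; the east bank: 3G 3P)
10. 1 prisoner ← the west bank.  (the west bank: 3G 2P; the east bank: 3G 2P)
11. 1 guard and 1 prisoner → the east bank.  (the west bank: 2G 1P; the east bank: 4G 3P)
12. 1 prisoner ← the west bank.  (the west bank: 2G 2P; the east bank: 4G 2P)
13. 2 prisoners → the east bank.  (the west bank: 2G 0P; the east bank: 4G 4P)
14. 1 prisoner ← the west bank.  (the west bank: 2G 1P; the east bank: 4G 3P)
15. 1 guard and 1 prisoner → the east bank.  (the west bank: 1G 0P; the east bank: 5G 4P)
16. 1 prisoner ← the west bank.  (the west bank: 1G 1P; the east bank: 5G 3P)
17. 1 guard and 1 prisoner → the east bank.  (the west bank: 0G 0P; the east bank: 6G 4P)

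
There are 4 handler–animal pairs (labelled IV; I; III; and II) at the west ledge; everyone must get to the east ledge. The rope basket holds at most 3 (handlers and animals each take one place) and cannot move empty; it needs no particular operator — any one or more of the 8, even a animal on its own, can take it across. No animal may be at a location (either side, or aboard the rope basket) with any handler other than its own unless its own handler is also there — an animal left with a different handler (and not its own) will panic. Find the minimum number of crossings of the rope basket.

9

Counting alone: each trip to the east ledge takes at most 3 across and each return brings at least 1 back, so after t trips out (and t−1 returns) at most 3t − (t−1) of the 8 are across; that first reaches 8 at t = 4, so at least 7 crossings are needed.
The safety rule pushes this higher. Following every safe sequence of crossings, the most of the 8 that can be at the east ledge as the rope basket arrives there on crossing 7 is 7 — never all 8.
So no plan with fewer than 9 crossings exists, and this one achieves 9:
1. animal IV and handler IV cross → the east ledge.
2. handler IV crosses ← the west ledge.
3. animal I, handler I, and handler IV cross → the east ledge.
4. animal IV and handler IV cross ← the west ledge.
5. handler II, handler III, and handler IV cross → the east ledge.
6. animal I crosses ← the west ledge.
7. animal I and animal IV cross → the east ledge.
8. animal IV crosses ← the west ledge.
9. animal II, animal III, and animal IV cross → the east ledge.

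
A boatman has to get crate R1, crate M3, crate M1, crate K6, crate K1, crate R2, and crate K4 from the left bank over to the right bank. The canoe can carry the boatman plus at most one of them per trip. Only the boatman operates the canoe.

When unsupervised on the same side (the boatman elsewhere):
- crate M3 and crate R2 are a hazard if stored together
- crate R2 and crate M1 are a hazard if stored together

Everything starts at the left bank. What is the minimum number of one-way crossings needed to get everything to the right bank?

15

Counting alone: the boatman can take at most 1 across per trip to the right bank, so moving all 7 needs at least 7 loaded trips out, with a return between consecutive ones — at least 13 crossings.
The safety rule pushes this higher. Following every safe sequence of crossings, the most of the 7 that can be at the right bank as the canoe arrives there on crossing 13 is 6 — never all 7.
So no plan with fewer than 15 crossings exists, and this one achieves 15:
1. Boatman goes to the right bank with crate R2.  [the left bank: crate K1, crate K4, crate K6, crate M1, crate M3, crate R1 | the right bank: crate R2]
2. Boatman goes back to the left bank alone.  [the left bank: crate K1, crate K4, crate K6, crate M1, crate M3, crate R1 | the right bank: crate R2]
3. Boatman goes to the right bank with crate R1.  [the left bank: crate K1, crate K4, crate K6, crate M1, crate M3 | the right bank: crate R1, crate R2]
4. Boatman goes back to the left bank alone.  [the left bank: crate K1, crate K4, crate K6, crate M1, crate M3 | the right bank: crate R1, crate R2]
5. Boatman goes to the right bank with crate M3.  [the left bank: crate K1, crate K4, crate K6, crate M1 | the right bank: crate M3, crate R1, crate R2]
6. Boatman goes back to the left bank with crate R2.  [the left bank: crate K1, crate K4, crate K6, crate M1, crate R2 | the right bank: crate M3, crate R1]
7. Boatman goes to the right bank with crate M1.  [the left bank: crate K1, crate K4, crate K6, crate R2 | the right bank: crate M1, crate M3, crate R1]
8. Boatman goes back to the left bank alone.  [the left bank: crate K1, crate K4, crate K6, crate R2 | the right bank: crate M1, crate M3, crate R1]
9. Boatman goes to the right bank with crate K6.  [the left bank: crate K1, crate K4, crate R2 | the right bank: crate K6, crate M1, crate M3, crate R1]
10. Boatman goes back to the left bank alone.  [the left bank: crate K1, crate K4, crate R2 | the right bank: crate K6, crate M1, crate M3, crate R1]
11. Boatman goes to the right bank with crate K1.  [the left bank: crate K4, crate R2 | the right bank: crate K1, crate K6, crate M1, crate M3, crate R1]
12. Boatman goes back to the left bank alone.  [the left bank: crate K4, crate R2 | the right bank: crate K1, crate K6, crate M1, crate M3, crate R1]
13. Boatman goes to the right bank with crate K4.  [the left bank: crate R2 | the right bank: crate K1, crate K4, crate K6, crate M1, crate M3, crate R1]
14. Boatman goes back to the left bank alone.  [the left bank: crate R2 | the right bank: crate K1, crate K4, crate K6, crate M1, crate M3, crate R1]
15. Boatman goes to the right bank with crate R2.  [the left bank: — | the right bank: crate K1, crate K4, crate K6, crate M1, crate M3, crate R1, crate R2]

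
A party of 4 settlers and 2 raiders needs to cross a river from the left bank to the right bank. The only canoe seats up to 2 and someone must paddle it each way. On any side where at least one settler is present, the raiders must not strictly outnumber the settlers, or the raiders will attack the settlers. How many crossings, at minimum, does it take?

Counting alone: each trip to the right bank takes at most 2 across and each return brings at least 1 back, so after t trips out (and t−1 returns) at most 2t − (t−1) of the 6 are across; that first reaches 6 at t = 5, so at least 9 crossings are needed.
The plan below uses exactly 9 crossings, so it is optimal:
1. 2 raiders → the right bank.  (the left bank: 4S 0R; the right bank: 0S 2R)
2. 1 raider ← the left bank.  (the left bank: 4S 1R; the right bank: 0S 1R)
3. 2 settlers → the right bank.  (the left bank: 2S 1R; the right bank: 2S 1R)
4. 1 raider ← the left bank.  (the left bank: 2S 2R; the right bank: 2S 0R)
5. 2 raiders → the right bank.  (the left bank: 2S 0R; the right bank: 2S 2R)
6. 1 raider ← the left bank.  (the left bank: 2S 1R; the right bank: 2S 1R)
7. 1 settler and 1 raider → the right bank.  (the left bank: 1S 0R; the right bank: 3S 2R)
8. 1 raider ← the left bank.  (the left bank: 1S 1R; the right bank: 3S 1R)
9. 1 settler and 1 raider → the right bank.  (the left bank: 0S 0R; the right bank: 4S 2R)

9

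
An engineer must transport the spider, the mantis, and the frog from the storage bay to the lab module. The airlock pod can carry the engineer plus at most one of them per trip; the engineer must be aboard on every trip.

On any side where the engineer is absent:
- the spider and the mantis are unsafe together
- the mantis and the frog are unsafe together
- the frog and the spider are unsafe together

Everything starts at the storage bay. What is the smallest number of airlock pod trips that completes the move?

impossible

Whatever the first load, the items left behind include a forbidden pair without the engineer. No opening move is safe, so no plan exists.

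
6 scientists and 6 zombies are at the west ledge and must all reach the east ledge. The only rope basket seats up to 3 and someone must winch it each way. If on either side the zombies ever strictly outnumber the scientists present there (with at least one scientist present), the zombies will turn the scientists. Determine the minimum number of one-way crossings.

impossible

Following every safe sequence of crossings from the start, the most of the 12 that can be at the east ledge as the rope basket arrives there on crossings 1, 3, 5 is 3, 5, 6 respectively; the best ever achieved is 6 of 12.
From crossing 7 on, no configuration arises that was not already reachable earlier: only 17 distinct safe configurations (who is on which side, and where the rope basket is) can ever be reached, none of them has everyone across, and every continuation just revisits them. They are: 0 scientists + 0 zombies across (rope basket back at the start); 0 scientists + 1 zombie across (rope basket there); 0 scientists + 1 zombie across (rope basket back at the start); 0 scientists + 2 zombies across (rope basket there); 0 scientists + 2 zombies across (rope basket back at the start); 0 scientists + 3 zombies across (rope basket there); 0 scientists + 3 zombies across (rope basket back at the start); 0 scientists + 4 zombies across (rope basket there); 0 scientists + 4 zombies across (rope basket back at the start); 0 scientists + 5 zombies across (rope basket there); 0 scientists + 5 zombies across (rope basket back at the start); 0 scientists + 6 zombies across (rope basket there); 1 scientist + 1 zombie across (rope basket there); 1 scientist + 1 zombie across (rope basket back at the start); 2 scientists + 2 zombies across (rope basket there); 2 scientists + 2 zombies across (rope basket back at the start); 3 scientists + 3 zombies across (rope basket there). So no valid plan exists.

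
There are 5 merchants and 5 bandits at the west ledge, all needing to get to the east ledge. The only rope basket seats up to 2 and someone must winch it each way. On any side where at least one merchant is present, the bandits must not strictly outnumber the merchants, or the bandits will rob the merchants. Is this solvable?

No

Following every safe sequence of crossings from the start, the most of the 10 that can be at the east ledge as the rope basket arrives there on crossings 1, 3, 5, 7 is 2, 3, 4, 5 respectively; the best ever achieved is 5 of 10.
From crossing 9 on, no configuration arises that was not already reachable earlier: only 13 distinct safe configurations (who is on which side, and where the rope basket is) can ever be reached, none of them has everyone across, and every continuation just revisits them. They are: 0 merchants + 0 bandits across (rope basket back at the start); 0 merchants + 1 bandit across (rope basket there); 0 merchants + 1 bandit across (rope basket back at the start); 0 merchants + 2 bandits across (rope basket there); 0 merchants + 2 bandits across (rope basket back at the start); 0 merchants + 3 bandits across (rope basket there); 0 merchants + 3 bandits across (rope basket back at the start); 0 merchants + 4 bandits across (rope basket there); 0 merchants + 4 bandits across (rope basket back at the start); 0 merchants + 5 bandits across (rope basket there); 1 merchant + 1 bandit across (rope basket there); 1 merchant + 1 bandit across (rope basket back at the start); 2 merchants + 2 bandits across (rope basket there). So no valid plan exists.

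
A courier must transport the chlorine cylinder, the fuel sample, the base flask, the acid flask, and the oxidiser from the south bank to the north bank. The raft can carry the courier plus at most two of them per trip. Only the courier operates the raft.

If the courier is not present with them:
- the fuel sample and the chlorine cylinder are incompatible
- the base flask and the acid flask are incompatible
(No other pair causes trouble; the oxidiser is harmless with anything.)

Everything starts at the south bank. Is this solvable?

1. Courier goes to the north bank with the base flask and the chlorine cylinder.
2. Courier goes back to the south bank alone.
3. Courier goes to the north bank with the oxidiser.
4. Courier goes back to the south bank alone.
5. Courier goes to the north bank with the acid flask and the fuel sample.

Yes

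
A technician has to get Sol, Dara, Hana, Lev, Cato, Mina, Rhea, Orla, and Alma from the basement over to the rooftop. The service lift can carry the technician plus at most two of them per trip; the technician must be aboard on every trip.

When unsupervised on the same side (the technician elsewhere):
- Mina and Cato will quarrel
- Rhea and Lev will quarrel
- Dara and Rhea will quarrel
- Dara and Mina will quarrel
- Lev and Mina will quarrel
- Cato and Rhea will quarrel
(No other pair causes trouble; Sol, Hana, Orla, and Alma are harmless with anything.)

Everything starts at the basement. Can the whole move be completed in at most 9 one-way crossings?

No

Counting alone: the technician can take at most 2 across per trip to the rooftop, so moving all 9 needs at least 5 loaded trips out, with a return between consecutive ones — at least 9 crossings.
The safety rule pushes this higher. Following every safe sequence of crossings, the most of the 9 that can be at the rooftop as the service lift arrives there on crossing 9 is 8 — never all 9.
So the move cannot be finished within 9 crossings. (The shortest complete plan takes 11:)
1. Technician goes to the rooftop with Mina and Rhea.  [the basement: Alma, Cato, Dara, Hana, Lev, Orla, Sol | the rooftop: Mina, Rhea]
2. Technician goes back to the basement alone.  [the basement: Alma, Cato, Dara, Hana, Lev, Orla, Sol | the rooftop: Mina, Rhea]
3. Technician goes to the rooftop with Sol.  [the basement: Alma, Cato, Dara, Hana, Lev, Orla | the rooftop: Mina, Rhea, Sol]
4. Technician goes back to the basement alone.  [the basement: Alma, Cato, Dara, Hana, Lev, Orla | the rooftop: Mina, Rhea, Sol]
5. Technician goes to the rooftop with Dara and Hana.  [the basement: Alma, Cato, Lev, Orla | the rooftop: Dara, Hana, Mina, Rhea, Sol]
6. Technician goes back to the basement with Mina and Rhea.  [the basement: Alma, Cato, Lev, Mina, Orla, Rhea | the rooftop: Dara, Hana, Sol]
7. Technician goes to the rooftop with Cato and Lev.  [the basement: Alma, Mina, Orla, Rhea | the rooftop: Cato, Dara, Hana, Lev, Sol]
8. Technician goes back to the basement alone.  [the basement: Alma, Mina, Orla, Rhea | the rooftop: Cato, Dara, Hana, Lev, Sol]
9. Technician goes to the rooftop with Alma and Orla.  [the basement: Mina, Rhea | the rooftop: Alma, Cato, Dara, Hana, Lev, Orla, Sol]
10. Technician goes back to the basement alone.  [the basement: Mina, Rhea | the rooftop: Alma, Cato, Dara, Hana, Lev, Orla, Sol]
11. Technician goes to the rooftop with Mina and Rhea.  [the basement: — | the rooftop: Alma, Cato, Dara, Hana, Lev, Mina, Orla, Rhea, Sol]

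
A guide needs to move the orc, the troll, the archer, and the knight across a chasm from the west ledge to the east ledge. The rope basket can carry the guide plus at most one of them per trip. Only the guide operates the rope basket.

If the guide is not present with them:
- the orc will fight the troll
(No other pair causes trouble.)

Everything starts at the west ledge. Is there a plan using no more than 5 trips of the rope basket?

Counting alone: the guide can take at most 1 across per trip to the east ledge, so moving all 4 needs at least 4 loaded trips out, with a return between consecutive ones — at least 7 crossings.
Since 5 < 7, 5 crossings cannot be enough. (The shortest complete plan in fact takes 7:)
1. Guide goes to the east ledge with the orc.  [the west ledge: the archer, the knight, the troll | the east ledge: the orc]
2. Guide goes back to the west ledge alone.  [the west ledge: the archer, the knight, the troll | the east ledge: the orc]
3. Guide goes to the east ledge with the archer.  [the west ledge: the knight, the troll | the east ledge: the archer, the orc]
4. Guide goes back to the west ledge alone.  [the west ledge: the knight, the troll | the east ledge: the archer, the orc]
5. Guide goes to the east ledge with the knight.  [the west ledge: the troll | the east ledge: the archer, the knight, the orc]
6. Guide goes back to the west ledge alone.  [the west ledge: the troll | the east ledge: the archer, the knight, the orc]
7. Guide goes to the east ledge with the troll.  [the west ledge: — | the east ledge: the archer, the knight, the orc, the troll]

No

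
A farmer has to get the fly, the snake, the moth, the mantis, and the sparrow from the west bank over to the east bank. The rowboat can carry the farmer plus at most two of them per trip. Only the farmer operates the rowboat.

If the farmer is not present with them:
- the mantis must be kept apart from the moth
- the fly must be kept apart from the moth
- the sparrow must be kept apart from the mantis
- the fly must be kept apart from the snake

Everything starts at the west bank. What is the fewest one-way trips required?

7

Counting alone: the farmer can take at most 2 across per trip to the east bank, so moving all 5 needs at least 3 loaded trips out, with a return between consecutive ones — at least 5 crossings.
The safety rule pushes this higher. Following every safe sequence of crossings, the most of the 5 that can be at the east bank as the rowboat arrives there on crossing 5 is 4 — never all 5.
So no plan with fewer than 7 crossings exists, and this one achieves 7:
1. Farmer goes to the east bank with the fly and the mantis.  [the west bank: the moth, the snake, the sparrow | the east bank: the fly, the mantis]
2. Farmer goes back to the west bank alone.  [the west bank: the moth, the snake, the sparrow | the east bank: the fly, the mantis]
3. Farmer goes to the east bank with the snake.  [the west bank: the moth, the sparrow | the east bank: the fly, the mantis, the snake]
4. Farmer goes back to the west bank with the fly.  [the west bank: the fly, the moth, the sparrow | the east bank: the mantis, the snake]
5. Farmer goes to the east bank with the moth and the sparrow.  [the west bank: the fly | the east bank: the mantis, the moth, the snake, the sparrow]
6. Farmer goes back to the west bank with the mantis.  [the west bank: the fly, the mantis | the east bank: the moth, the snake, the sparrow]
7. Farmer goes to the east bank with the fly and the mantis.  [the west bank: — | the east bank: the fly, the mantis, the moth, the snake, the sparrow]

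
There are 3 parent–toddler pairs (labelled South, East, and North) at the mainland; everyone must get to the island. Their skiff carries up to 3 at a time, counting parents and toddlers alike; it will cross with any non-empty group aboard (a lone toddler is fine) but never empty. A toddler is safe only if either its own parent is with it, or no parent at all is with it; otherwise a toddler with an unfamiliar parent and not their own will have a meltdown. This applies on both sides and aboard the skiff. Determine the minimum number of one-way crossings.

5

Counting alone: each trip to the island takes at most 3 across and each return brings at least 1 back, so after t trips out (and t−1 returns) at most 3t − (t−1) of the 6 are across; that first reaches 6 at t = 3, so at least 5 crossings are needed.
The plan below uses exactly 5 crossings, so it is optimal:
1. parent South and toddler South cross → the island.
2. parent South crosses ← the mainland.
3. parent East, parent North, and parent South cross → the island.
4. toddler South crosses ← the mainland.
5. toddler East, toddler North, and toddler South cross → the island.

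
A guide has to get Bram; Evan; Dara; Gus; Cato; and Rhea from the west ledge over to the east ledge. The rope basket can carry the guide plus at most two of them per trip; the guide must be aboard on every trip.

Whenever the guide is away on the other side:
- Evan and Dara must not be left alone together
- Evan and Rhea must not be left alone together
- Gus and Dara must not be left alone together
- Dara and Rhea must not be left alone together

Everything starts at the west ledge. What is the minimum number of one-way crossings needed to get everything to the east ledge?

9

Counting alone: the guide can take at most 2 across per trip to the east ledge, so moving all 6 needs at least 3 loaded trips out, with a return between consecutive ones — at least 5 crossings.
The safety rule pushes this higher. Following every safe sequence of crossings, the most of the 6 that can be at the east ledge as the rope basket arrives there on crossings 5, 7 is 4, 5 respectively — never all 6.
So no plan with fewer than 9 crossings exists, and this one achieves 9:
1. Guide goes to the east ledge with Dara and Evan.
2. Guide goes back to the west ledge with Evan.
3. Guide goes to the east ledge with Bram and Evan.
4. Guide goes back to the west ledge with Evan.
5. Guide goes to the east ledge with Evan and Gus.
6. Guide goes back to the west ledge with Dara.
7. Guide goes to the east ledge with Cato and Dara.
8. Guide goes back to the west ledge with Dara.
9. Guide goes to the east ledge with Dara and Rhea.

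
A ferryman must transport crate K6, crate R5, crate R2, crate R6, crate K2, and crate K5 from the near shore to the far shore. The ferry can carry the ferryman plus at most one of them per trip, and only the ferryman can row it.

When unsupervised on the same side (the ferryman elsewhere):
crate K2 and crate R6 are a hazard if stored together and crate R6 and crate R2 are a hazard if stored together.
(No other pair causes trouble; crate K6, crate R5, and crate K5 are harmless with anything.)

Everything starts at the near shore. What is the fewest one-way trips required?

13

Counting alone: the ferryman can take at most 1 across per trip to the far shore, so moving all 6 needs at least 6 loaded trips out, with a return between consecutive ones — at least 11 crossings.
The safety rule pushes this higher. Following every safe sequence of crossings, the most of the 6 that can be at the far shore as the ferry arrives there on crossing 11 is 5 — never all 6.
So no plan with fewer than 13 crossings exists, and this one achieves 13:
1. Ferryman goes to the far shore with crate R6.
2. Ferryman goes back to the near shore alone.
3. Ferryman goes to the far shore with crate K6.
4. Ferryman goes back to the near shore alone.
5. Ferryman goes to the far shore with crate R5.
6. Ferryman goes back to the near shore alone.
7. Ferryman goes to the far shore with crate R2.
8. Ferryman goes back to the near shore with crate R6.
9. Ferryman goes to the far shore with crate K2.
10. Ferryman goes back to the near shore alone.
11. Ferryman goes to the far shore with crate K5.
12. Ferryman goes back to the near shore alone.
13. Ferryman goes to the far shore with crate R6.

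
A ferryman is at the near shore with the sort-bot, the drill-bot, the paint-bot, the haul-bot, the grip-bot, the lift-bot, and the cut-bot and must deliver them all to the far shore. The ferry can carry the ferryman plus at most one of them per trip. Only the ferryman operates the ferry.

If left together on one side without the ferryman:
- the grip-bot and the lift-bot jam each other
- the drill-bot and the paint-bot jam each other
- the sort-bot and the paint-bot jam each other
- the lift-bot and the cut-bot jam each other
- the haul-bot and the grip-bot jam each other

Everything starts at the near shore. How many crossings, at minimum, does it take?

Whatever the first load, the items left behind include a forbidden pair without the ferryman. No opening move is safe, so no plan exists.

impossible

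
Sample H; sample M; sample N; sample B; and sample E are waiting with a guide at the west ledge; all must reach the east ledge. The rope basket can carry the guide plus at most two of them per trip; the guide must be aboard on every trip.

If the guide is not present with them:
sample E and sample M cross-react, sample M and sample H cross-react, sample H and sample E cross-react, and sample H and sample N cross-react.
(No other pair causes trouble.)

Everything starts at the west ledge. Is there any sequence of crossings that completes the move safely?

Yes

1. Guide goes to the east ledge with sample H and sample M.  [the west ledge: sample B, sample E, sample N | the east ledge: sample H, sample M]
2. Guide goes back to the west ledge with sample H.  [the west ledge: sample B, sample E, sample H, sample N | the east ledge: sample M]
3. Guide goes to the east ledge with sample H and sample N.  [the west ledge: sample B, sample E | the east ledge: sample H, sample M, sample N]
4. Guide goes back to the west ledge with sample H.  [the west ledge: sample B, sample E, sample H | the east ledge: sample M, sample N]
5. Guide goes to the east ledge with sample B and sample H.  [the west ledge: sample E | the east ledge: sample B, sample H, sample M, sample N]
6. Guide goes back to the west ledge with sample H.  [the west ledge: sample E, sample H | the east ledge: sample B, sample M, sample N]
7. Guide goes to the east ledge with sample E and sample H.  [the west ledge: — | the east ledge: sample B, sample E, sample H, sample M, sample N]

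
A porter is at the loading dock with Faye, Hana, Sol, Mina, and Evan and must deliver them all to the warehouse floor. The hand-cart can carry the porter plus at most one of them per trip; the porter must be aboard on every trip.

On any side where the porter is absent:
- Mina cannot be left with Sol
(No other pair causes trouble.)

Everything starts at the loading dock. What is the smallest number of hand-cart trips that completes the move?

Counting alone: the porter can take at most 1 across per trip to the warehouse floor, so moving all 5 needs at least 5 loaded trips out, with a return between consecutive ones — at least 9 crossings.
The plan below uses exactly 9 crossings, so it is optimal:
1. Porter goes to the warehouse floor with Sol.  [the loading dock: Evan, Faye, Hana, Mina | the warehouse floor: Sol]
2. Porter goes back to the loading dock alone.  [the loading dock: Evan, Faye, Hana, Mina | the warehouse floor: Sol]
3. Porter goes to the warehouse floor with Faye.  [the loading dock: Evan, Hana, Mina | the warehouse floor: Faye, Sol]
4. Porter goes back to the loading dock alone.  [the loading dock: Evan, Hana, Mina | the warehouse floor: Faye, Sol]
5. Porter goes to the warehouse floor with Hana.  [the loading dock: Evan, Mina | the warehouse floor: Faye, Hana, Sol]
6. Porter goes back to the loading dock alone.  [the loading dock: Evan, Mina | the warehouse floor: Faye, Hana, Sol]
7. Porter goes to the warehouse floor with Evan.  [the loading dock: Mina | the warehouse floor: Evan, Faye, Hana, Sol]
8. Porter goes back to the loading dock alone.  [the loading dock: Mina | the warehouse floor: Evan, Faye, Hana, Sol]
9. Porter goes to the warehouse floor with Mina.  [the loading dock: — | the warehouse floor: Evan, Faye, Hana, Mina, Sol]

9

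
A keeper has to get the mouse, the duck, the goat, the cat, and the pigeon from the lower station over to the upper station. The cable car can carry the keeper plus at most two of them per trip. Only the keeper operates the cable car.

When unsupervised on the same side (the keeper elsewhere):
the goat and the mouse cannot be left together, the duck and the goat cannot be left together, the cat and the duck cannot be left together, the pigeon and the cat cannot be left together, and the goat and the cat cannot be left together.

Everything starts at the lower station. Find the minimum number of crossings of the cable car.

Counting alone: the keeper can take at most 2 across per trip to the upper station, so moving all 5 needs at least 3 loaded trips out, with a return between consecutive ones — at least 5 crossings.
The safety rule pushes this higher. Following every safe sequence of crossings, the most of the 5 that can be at the upper station as the cable car arrives there on crossing 5 is 4 — never all 5.
So no plan with fewer than 7 crossings exists, and this one achieves 7:
1. Keeper goes to the upper station with the cat and the goat.  [the lower station: the duck, the mouse, the pigeon | the upper station: the cat, the goat]
2. Keeper goes back to the lower station with the goat.  [the lower station: the duck, the goat, the mouse, the pigeon | the upper station: the cat]
3. Keeper goes to the upper station with the duck and the mouse.  [the lower station: the goat, the pigeon | the upper station: the cat, the duck, the mouse]
4. Keeper goes back to the lower station with the duck.  [the lower station: the duck, the goat, the pigeon | the upper station: the cat, the mouse]
5. Keeper goes to the upper station with the duck and the pigeon.  [the lower station: the goat | the upper station: the cat, the duck, the mouse, the pigeon]
6. Keeper goes back to the lower station with the cat.  [the lower station: the cat, the goat | the upper station: the duck, the mouse, the pigeon]
7. Keeper goes to the upper station with the cat and the goat.  [the lower station: — | the upper station: the cat, the duck, the goat, the mouse, the pigeon]

7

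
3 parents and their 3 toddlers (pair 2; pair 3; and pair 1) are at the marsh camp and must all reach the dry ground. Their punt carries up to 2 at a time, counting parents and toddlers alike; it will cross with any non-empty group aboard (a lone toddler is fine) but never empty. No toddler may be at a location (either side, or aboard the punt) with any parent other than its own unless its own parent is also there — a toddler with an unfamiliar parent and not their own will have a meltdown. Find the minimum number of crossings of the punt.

Counting alone: each trip to the dry ground takes at most 2 across and each return brings at least 1 back, so after t trips out (and t−1 returns) at most 2t − (t−1) of the 6 are across; that first reaches 6 at t = 5, so at least 9 crossings are needed.
The safety rule pushes this higher. Following every safe sequence of crossings, the most of the 6 that can be at the dry ground as the punt arrives there on crossing 9 is 5 — never all 6.
So no plan with fewer than 11 crossings exists, and this one achieves 11:
1. parent 2 and toddler 2 cross → the dry ground.
2. parent 2 crosses ← the marsh camp.
3. toddler 1 and toddler 3 cross → the dry ground.
4. toddler 2 crosses ← the marsh camp.
5. parent 1 and parent 3 cross → the dry ground.
6. parent 3 and toddler 3 cross ← the marsh camp.
7. parent 2 and parent 3 cross → the dry ground.
8. toddler 1 crosses ← the marsh camp.
9. toddler 2 and toddler 3 cross → the dry ground.
10. parent 1 crosses ← the marsh camp.
11. parent 1 and toddler 1 cross → the dry ground.

11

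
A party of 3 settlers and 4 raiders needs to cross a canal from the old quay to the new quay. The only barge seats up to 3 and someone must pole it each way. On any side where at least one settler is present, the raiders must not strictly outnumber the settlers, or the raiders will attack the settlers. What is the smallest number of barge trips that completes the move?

impossible

The raiders already outnumber the settlers at the old quay before anyone moves, so the starting position itself is disallowed.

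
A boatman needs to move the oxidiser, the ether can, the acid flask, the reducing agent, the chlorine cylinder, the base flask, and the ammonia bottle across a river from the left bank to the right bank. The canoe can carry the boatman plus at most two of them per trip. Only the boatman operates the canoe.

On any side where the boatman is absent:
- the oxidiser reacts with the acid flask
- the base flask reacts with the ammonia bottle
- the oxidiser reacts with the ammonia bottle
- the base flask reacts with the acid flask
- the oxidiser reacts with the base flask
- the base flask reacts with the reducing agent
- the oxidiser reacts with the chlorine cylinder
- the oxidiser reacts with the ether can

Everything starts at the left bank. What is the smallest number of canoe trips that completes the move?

11

Counting alone: the boatman can take at most 2 across per trip to the right bank, so moving all 7 needs at least 4 loaded trips out, with a return between consecutive ones — at least 7 crossings.
The safety rule pushes this higher. Following every safe sequence of crossings, the most of the 7 that can be at the right bank as the canoe arrives there on crossings 7, 9 is 5, 6 respectively — never all 7.
So no plan with fewer than 11 crossings exists, and this one achieves 11:
1. Boatman goes to the right bank with the base flask and the oxidiser.  [the left bank: the acid flask, the ammonia bottle, the chlorine cylinder, the ether can, the reducing agent | the right bank: the base flask, the oxidiser]
2. Boatman goes back to the left bank with the oxidiser.  [the left bank: the acid flask, the ammonia bottle, the chlorine cylinder, the ether can, the oxidiser, the reducing agent | the right bank: the base flask]
3. Boatman goes to the right bank with the ether can and the oxidiser.  [the left bank: the acid flask, the ammonia bottle, the chlorine cylinder, the reducing agent | the right bank: the base flask, the ether can, the oxidiser]
4. Boatman goes back to the left bank with the oxidiser.  [the left bank: the acid flask, the ammonia bottle, the chlorine cylinder, the oxidiser, the reducing agent | the right bank: the base flask, the ether can]
5. Boatman goes to the right bank with the chlorine cylinder and the oxidiser.  [the left bank: the acid flask, the ammonia bottle, the reducing agent | the right bank: the base flask, the chlorine cylinder, the ether can, the oxidiser]
6. Boatman goes back to the left bank with the oxidiser.  [the left bank: the acid flask, the ammonia bottle, the oxidiser, the reducing agent | the right bank: the base flask, the chlorine cylinder, the ether can]
7. Boatman goes to the right bank with the acid flask and the ammonia bottle.  [the left bank: the oxidiser, the reducing agent | the right bank: the acid flask, the ammonia bottle, the base flask, the chlorine cylinder, the ether can]
8. Boatman goes back to the left bank with the base flask.  [the left bank: the base flask, the oxidiser, the reducing agent | the right bank: the acid flask, the ammonia bottle, the chlorine cylinder, the ether can]
9. Boatman goes to the right bank with the oxidiser and the reducing agent.  [the left bank: the base flask | the right bank: the acid flask, the ammonia bottle, the chlorine cylinder, the ether can, the oxidiser, the reducing agent]
10. Boatman goes back to the left bank with the oxidiser.  [the left bank: the base flask, the oxidiser | the right bank: the acid flask, the ammonia bottle, the chlorine cylinder, the ether can, the reducing agent]
11. Boatman goes to the right bank with the base flask and the oxidiser.  [the left bank: — | the right bank: the acid flask, the ammonia bottle, the base flask, the chlorine cylinder, the ether can, the oxidiser, the reducing agent]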